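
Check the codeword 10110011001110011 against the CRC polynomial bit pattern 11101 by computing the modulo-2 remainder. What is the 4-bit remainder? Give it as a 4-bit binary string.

0000

Modulo-2 division of 10110011001110011 by 11101:
  pos 0: 10110 XOR 11101 = 01011
  pos 1: 10110 XOR 11101 = 01011
  pos 2: 10111 XOR 11101 = 01010
  pos 3: 10101 XOR 11101 = 01000
  pos 4: 10000 XOR 11101 = 01101
  pos 5: 11010 XOR 11101 = 00111
  pos 7: 11111 XOR 11101 = 00010
  pos 10: 10100 XOR 11101 = 01001
  pos 11: 10011 XOR 11101 = 01110
  pos 12: 11101 XOR 11101 = 00000
Remainder = 0000 (zero — the frame passes the CRC check).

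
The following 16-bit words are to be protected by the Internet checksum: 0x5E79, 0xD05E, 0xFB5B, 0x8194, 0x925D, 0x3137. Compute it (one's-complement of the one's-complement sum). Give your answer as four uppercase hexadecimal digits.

90A2

One's-complement addition (fold any carry out of bit 15 back into bit 0):
  0x5E79 + 0xD05E = 0x12ED7 → wrap carry → 0x2ED8
  0x2ED8 + 0xFB5B = 0x12A33 → wrap carry → 0x2A34
  0x2A34 + 0x8194 = 0x0ABC8
  0xABC8 + 0x925D = 0x13E25 → wrap carry → 0x3E26
  0x3E26 + 0x3137 = 0x06F5D
One's-complement sum = 0x6F5D.
Checksum = ~0x6F5D & 0xFFFF = 0x90A2.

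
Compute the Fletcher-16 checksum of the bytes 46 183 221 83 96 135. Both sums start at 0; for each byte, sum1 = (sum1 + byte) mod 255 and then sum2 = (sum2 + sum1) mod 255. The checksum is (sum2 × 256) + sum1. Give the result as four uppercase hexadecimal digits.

Running sums (mod 255):
  after byte 0 (46): sum1=46, sum2=46
  after byte 1 (183): sum1=229, sum2=20
  after byte 2 (221): sum1=195, sum2=215
  after byte 3 (83): sum1=23, sum2=238
  after byte 4 (96): sum1=119, sum2=102
  after byte 5 (135): sum1=254, sum2=101
Checksum = sum2·256 + sum1 = 101·256 + 254 = 26110 = 0x65FE.

65FE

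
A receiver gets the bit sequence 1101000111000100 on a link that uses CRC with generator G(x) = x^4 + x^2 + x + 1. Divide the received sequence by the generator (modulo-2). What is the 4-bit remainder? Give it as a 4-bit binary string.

Modulo-2 division of 1101000111000100 by 10111:
  pos 0: 11010 XOR 10111 = 01101
  pos 1: 11010 XOR 10111 = 01101
  pos 2: 11010 XOR 10111 = 01101
  pos 3: 11011 XOR 10111 = 01100
  pos 4: 11001 XOR 10111 = 01110
  pos 5: 11101 XOR 10111 = 01010
  pos 6: 10100 XOR 10111 = 00011
  pos 9: 11001 XOR 10111 = 01110
  pos 10: 11100 XOR 10111 = 01011
  pos 11: 10110 XOR 10111 = 00001
Remainder = 0001 (nonzero — an error is detected).

0001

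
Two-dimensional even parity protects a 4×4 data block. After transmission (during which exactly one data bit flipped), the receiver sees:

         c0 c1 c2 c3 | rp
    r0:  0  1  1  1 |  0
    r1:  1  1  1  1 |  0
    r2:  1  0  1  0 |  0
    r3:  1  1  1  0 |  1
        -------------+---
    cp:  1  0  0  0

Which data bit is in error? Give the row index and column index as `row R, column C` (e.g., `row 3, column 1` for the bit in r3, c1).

Recompute each row's even parity and compare to rp:
  r0: data parity 1, sent rp 0 → mismatch
  r1: data parity 0, sent rp 0 → ok
  r2: data parity 0, sent rp 0 → ok
  r3: data parity 1, sent rp 1 → ok
Recompute each column's even parity and compare to cp:
  c0: data parity 1, sent cp 1 → ok
  c1: data parity 1, sent cp 0 → mismatch
  c2: data parity 0, sent cp 0 → ok
  c3: data parity 0, sent cp 0 → ok
Exactly one row (r0) and one column (c1) fail → the flipped bit is at their intersection.

row 0, column 1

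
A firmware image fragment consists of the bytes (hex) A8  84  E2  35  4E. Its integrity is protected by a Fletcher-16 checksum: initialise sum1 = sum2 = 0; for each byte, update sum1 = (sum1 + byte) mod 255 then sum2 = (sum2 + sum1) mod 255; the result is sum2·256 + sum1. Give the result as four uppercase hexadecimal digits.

BE93

Running sums (mod 255):
  after byte 0 (A8): sum1=168, sum2=168
  after byte 1 (84): sum1=45, sum2=213
  after byte 2 (E2): sum1=16, sum2=229
  after byte 3 (35): sum1=69, sum2=43
  after byte 4 (4E): sum1=147, sum2=190
Checksum = sum2·256 + sum1 = 190·256 + 147 = 48787 = 0xBE93.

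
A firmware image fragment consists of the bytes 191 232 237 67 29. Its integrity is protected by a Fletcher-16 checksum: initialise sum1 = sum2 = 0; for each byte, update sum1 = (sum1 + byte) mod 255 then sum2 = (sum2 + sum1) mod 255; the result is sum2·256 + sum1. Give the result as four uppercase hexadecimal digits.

Running sums (mod 255):
  after byte 0 (191): sum1=191, sum2=191
  after byte 1 (232): sum1=168, sum2=104
  after byte 2 (237): sum1=150, sum2=254
  after byte 3 (67): sum1=217, sum2=216
  after byte 4 (29): sum1=246, sum2=207
Checksum = sum2·256 + sum1 = 207·256 + 246 = 53238 = 0xCFF6.

CFF6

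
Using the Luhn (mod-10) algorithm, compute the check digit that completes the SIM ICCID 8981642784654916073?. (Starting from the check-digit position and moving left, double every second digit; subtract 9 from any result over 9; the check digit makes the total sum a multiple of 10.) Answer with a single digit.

1

Partial digits right→left: 3 7 0 6 1 9 4 5 6 4 8 7 2 4 6 1 8 9 8
Double every second digit counting from the check-digit position (so the 1st, 3rd, 5th, ... of the partial from the right).
  doubled (with −9 where >9): 6 0 2 8 3 7 4 3 7 7 → sum 47
  kept as-is: 7 6 9 5 4 7 4 1 9 → sum 52
Total = 47 + 52 = 99.
Check digit = (10 − (99 mod 10)) mod 10 = 1.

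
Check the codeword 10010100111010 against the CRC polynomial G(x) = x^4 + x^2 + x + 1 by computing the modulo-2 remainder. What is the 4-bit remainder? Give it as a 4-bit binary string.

0010

Modulo-2 division of 10010100111010 by 10111:
  pos 0: 10010 XOR 10111 = 00101
  pos 2: 10110 XOR 10111 = 00001
  pos 6: 10111 XOR 10111 = 00000
Remainder = 0010 (nonzero — an error is detected).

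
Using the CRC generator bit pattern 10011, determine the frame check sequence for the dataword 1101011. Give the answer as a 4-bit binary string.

0011

Append 4 zeros: 11010110000. Divide by 10011 (XOR where the leading bit is 1):
  pos 0: 11010 XOR 10011 = 01001
  pos 1: 10011 XOR 10011 = 00000
  pos 6: 10000 XOR 10011 = 00011
Remainder (last 4 bits) = 0011. This is the CRC / FCS.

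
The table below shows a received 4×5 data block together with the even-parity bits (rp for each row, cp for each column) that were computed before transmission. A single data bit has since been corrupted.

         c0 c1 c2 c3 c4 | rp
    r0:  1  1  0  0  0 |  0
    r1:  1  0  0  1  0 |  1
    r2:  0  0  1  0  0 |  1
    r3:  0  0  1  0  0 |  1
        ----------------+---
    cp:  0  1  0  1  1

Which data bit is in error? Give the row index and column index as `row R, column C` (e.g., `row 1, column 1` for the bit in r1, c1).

Recompute each row's even parity and compare to rp:
  r0: data parity 0, sent rp 0 → ok
  r1: data parity 0, sent rp 1 → mismatch
  r2: data parity 1, sent rp 1 → ok
  r3: data parity 1, sent rp 1 → ok
Recompute each column's even parity and compare to cp:
  c0: data parity 0, sent cp 0 → ok
  c1: data parity 1, sent cp 1 → ok
  c2: data parity 0, sent cp 0 → ok
  c3: data parity 1, sent cp 1 → ok
  c4: data parity 0, sent cp 1 → mismatch
Exactly one row (r1) and one column (c4) fail → the flipped bit is at their intersection.

row 1, column 4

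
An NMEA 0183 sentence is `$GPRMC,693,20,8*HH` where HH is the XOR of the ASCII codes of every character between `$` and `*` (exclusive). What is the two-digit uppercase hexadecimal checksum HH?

61

XOR the ASCII codes of the payload characters:
  'G' = 0x47 → acc = 0x47
  'P' = 0x50 → acc = 0x17
  'R' = 0x52 → acc = 0x45
  'M' = 0x4D → acc = 0x08
  'C' = 0x43 → acc = 0x4B
  ',' = 0x2C → acc = 0x67
  '6' = 0x36 → acc = 0x51
  '9' = 0x39 → acc = 0x68
  '3' = 0x33 → acc = 0x5B
  ',' = 0x2C → acc = 0x77
  '2' = 0x32 → acc = 0x45
  '0' = 0x30 → acc = 0x75
  ',' = 0x2C → acc = 0x59
  '8' = 0x38 → acc = 0x61
Checksum = 0x61.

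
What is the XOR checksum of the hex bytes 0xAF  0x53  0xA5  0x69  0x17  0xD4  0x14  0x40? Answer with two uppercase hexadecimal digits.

A7

XOR the bytes together:
  start with 0xAF
  0xAF ⊕ 0x53 = 0xFC
  0xFC ⊕ 0xA5 = 0x59
  0x59 ⊕ 0x69 = 0x30
  0x30 ⊕ 0x17 = 0x27
  0x27 ⊕ 0xD4 = 0xF3
  0xF3 ⊕ 0x14 = 0xE7
  0xE7 ⊕ 0x40 = 0xA7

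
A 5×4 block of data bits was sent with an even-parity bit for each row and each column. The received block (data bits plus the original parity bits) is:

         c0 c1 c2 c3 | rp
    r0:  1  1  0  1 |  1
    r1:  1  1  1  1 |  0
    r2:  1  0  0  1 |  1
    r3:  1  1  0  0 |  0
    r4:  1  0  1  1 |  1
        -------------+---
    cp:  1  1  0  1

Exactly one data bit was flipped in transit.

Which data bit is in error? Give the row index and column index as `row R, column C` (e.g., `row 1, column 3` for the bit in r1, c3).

row 2, column 3

Recompute each row's even parity and compare to rp:
  r0: data parity 1, sent rp 1 → ok
  r1: data parity 0, sent rp 0 → ok
  r2: data parity 0, sent rp 1 → mismatch
  r3: data parity 0, sent rp 0 → ok
  r4: data parity 1, sent rp 1 → ok
Recompute each column's even parity and compare to cp:
  c0: data parity 1, sent cp 1 → ok
  c1: data parity 1, sent cp 1 → ok
  c2: data parity 0, sent cp 0 → ok
  c3: data parity 0, sent cp 1 → mismatch
Exactly one row (r2) and one column (c3) fail → the flipped bit is at their intersection.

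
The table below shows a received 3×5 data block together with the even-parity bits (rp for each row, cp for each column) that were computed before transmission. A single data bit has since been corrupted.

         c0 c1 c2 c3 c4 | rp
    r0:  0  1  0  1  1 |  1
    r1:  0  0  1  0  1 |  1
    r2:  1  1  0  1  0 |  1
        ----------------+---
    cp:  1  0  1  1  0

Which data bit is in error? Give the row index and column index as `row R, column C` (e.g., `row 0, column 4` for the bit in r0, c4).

Recompute each row's even parity and compare to rp:
  r0: data parity 1, sent rp 1 → ok
  r1: data parity 0, sent rp 1 → mismatch
  r2: data parity 1, sent rp 1 → ok
Recompute each column's even parity and compare to cp:
  c0: data parity 1, sent cp 1 → ok
  c1: data parity 0, sent cp 0 → ok
  c2: data parity 1, sent cp 1 → ok
  c3: data parity 0, sent cp 1 → mismatch
  c4: data parity 0, sent cp 0 → ok
Exactly one row (r1) and one column (c3) fail → the flipped bit is at their intersection.

row 1, column 3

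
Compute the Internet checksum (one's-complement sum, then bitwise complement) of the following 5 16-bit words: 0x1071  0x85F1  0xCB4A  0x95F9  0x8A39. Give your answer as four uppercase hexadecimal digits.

7E1F

One's-complement addition (fold any carry out of bit 15 back into bit 0):
  0x1071 + 0x85F1 = 0x09662
  0x9662 + 0xCB4A = 0x161AC → wrap carry → 0x61AD
  0x61AD + 0x95F9 = 0x0F7A6
  0xF7A6 + 0x8A39 = 0x181DF → wrap carry → 0x81E0
One's-complement sum = 0x81E0.
Checksum = ~0x81E0 & 0xFFFF = 0x7E1F.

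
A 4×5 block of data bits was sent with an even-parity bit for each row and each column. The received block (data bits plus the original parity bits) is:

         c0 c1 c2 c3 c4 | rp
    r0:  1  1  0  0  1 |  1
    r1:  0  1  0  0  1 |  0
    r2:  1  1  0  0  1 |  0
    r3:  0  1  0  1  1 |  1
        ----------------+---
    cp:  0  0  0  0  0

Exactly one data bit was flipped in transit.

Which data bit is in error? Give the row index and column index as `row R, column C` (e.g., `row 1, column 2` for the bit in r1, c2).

row 2, column 3

Recompute each row's even parity and compare to rp:
  r0: data parity 1, sent rp 1 → ok
  r1: data parity 0, sent rp 0 → ok
  r2: data parity 1, sent rp 0 → mismatch
  r3: data parity 1, sent rp 1 → ok
Recompute each column's even parity and compare to cp:
  c0: data parity 0, sent cp 0 → ok
  c1: data parity 0, sent cp 0 → ok
  c2: data parity 0, sent cp 0 → ok
  c3: data parity 1, sent cp 0 → mismatch
  c4: data parity 0, sent cp 0 → ok
Exactly one row (r2) and one column (c3) fail → the flipped bit is at their intersection.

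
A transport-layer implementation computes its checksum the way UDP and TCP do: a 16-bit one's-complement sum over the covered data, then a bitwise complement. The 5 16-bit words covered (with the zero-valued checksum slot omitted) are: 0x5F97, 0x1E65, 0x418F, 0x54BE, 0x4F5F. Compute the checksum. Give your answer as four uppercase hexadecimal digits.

9C56

One's-complement addition (fold any carry out of bit 15 back into bit 0):
  0x5F97 + 0x1E65 = 0x07DFC
  0x7DFC + 0x418F = 0x0BF8B
  0xBF8B + 0x54BE = 0x11449 → wrap carry → 0x144A
  0x144A + 0x4F5F = 0x063A9
One's-complement sum = 0x63A9.
Checksum = ~0x63A9 & 0xFFFF = 0x9C56.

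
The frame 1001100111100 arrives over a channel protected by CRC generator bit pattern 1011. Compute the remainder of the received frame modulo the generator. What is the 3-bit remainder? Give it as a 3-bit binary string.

Modulo-2 division of 1001100111100 by 1011:
  pos 0: 1001 XOR 1011 = 0010
  pos 2: 1010 XOR 1011 = 0001
  pos 5: 1011 XOR 1011 = 0000
  pos 9: 1100 XOR 1011 = 0111
Remainder = 111 (nonzero — an error is detected).

111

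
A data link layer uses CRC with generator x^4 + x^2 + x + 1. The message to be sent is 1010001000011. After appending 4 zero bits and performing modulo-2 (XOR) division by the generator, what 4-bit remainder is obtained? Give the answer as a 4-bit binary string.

Append 4 zeros: 10100010000110000. Divide by 10111 (XOR where the leading bit is 1):
  pos 0: 10100 XOR 10111 = 00011
  pos 3: 11010 XOR 10111 = 01101
  pos 4: 11010 XOR 10111 = 01101
  pos 5: 11010 XOR 10111 = 01101
  pos 6: 11010 XOR 10111 = 01101
  pos 7: 11011 XOR 10111 = 01100
  pos 8: 11001 XOR 10111 = 01110
  pos 9: 11100 XOR 10111 = 01011
  pos 10: 10110 XOR 10111 = 00001
Remainder (last 4 bits) = 0100. This is the CRC / FCS.

0100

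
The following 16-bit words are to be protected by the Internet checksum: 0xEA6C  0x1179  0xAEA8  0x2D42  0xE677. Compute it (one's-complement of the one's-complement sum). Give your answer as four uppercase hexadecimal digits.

41B7

One's-complement addition (fold any carry out of bit 15 back into bit 0):
  0xEA6C + 0x1179 = 0x0FBE5
  0xFBE5 + 0xAEA8 = 0x1AA8D → wrap carry → 0xAA8E
  0xAA8E + 0x2D42 = 0x0D7D0
  0xD7D0 + 0xE677 = 0x1BE47 → wrap carry → 0xBE48
One's-complement sum = 0xBE48.
Checksum = ~0xBE48 & 0xFFFF = 0x41B7.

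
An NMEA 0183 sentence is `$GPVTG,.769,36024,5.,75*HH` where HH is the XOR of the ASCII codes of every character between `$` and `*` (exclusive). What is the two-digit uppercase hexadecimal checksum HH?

6E

XOR the ASCII codes of the payload characters:
  'G' = 0x47 → acc = 0x47
  'P' = 0x50 → acc = 0x17
  'V' = 0x56 → acc = 0x41
  'T' = 0x54 → acc = 0x15
  'G' = 0x47 → acc = 0x52
  ',' = 0x2C → acc = 0x7E
  '.' = 0x2E → acc = 0x50
  '7' = 0x37 → acc = 0x67
  '6' = 0x36 → acc = 0x51
  '9' = 0x39 → acc = 0x68
  ',' = 0x2C → acc = 0x44
  '3' = 0x33 → acc = 0x77
  '6' = 0x36 → acc = 0x41
  '0' = 0x30 → acc = 0x71
  '2' = 0x32 → acc = 0x43
  '4' = 0x34 → acc = 0x77
  ',' = 0x2C → acc = 0x5B
  '5' = 0x35 → acc = 0x6E
  '.' = 0x2E → acc = 0x40
  ',' = 0x2C → acc = 0x6C
  '7' = 0x37 → acc = 0x5B
  '5' = 0x35 → acc = 0x6E
Checksum = 0x6E.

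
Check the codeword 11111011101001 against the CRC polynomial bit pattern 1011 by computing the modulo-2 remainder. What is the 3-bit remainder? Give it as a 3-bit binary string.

010

Modulo-2 division of 11111011101001 by 1011:
  pos 0: 1111 XOR 1011 = 0100
  pos 1: 1001 XOR 1011 = 0010
  pos 3: 1001 XOR 1011 = 0010
  pos 5: 1011 XOR 1011 = 0000
  pos 10: 1001 XOR 1011 = 0010
Remainder = 010 (nonzero — an error is detected).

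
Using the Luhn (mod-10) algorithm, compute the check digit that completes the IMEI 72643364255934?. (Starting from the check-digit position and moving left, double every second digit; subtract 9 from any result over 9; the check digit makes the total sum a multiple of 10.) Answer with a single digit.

4

Partial digits right→left: 4 3 9 5 5 2 4 6 3 3 4 6 2 7
Double every second digit counting from the check-digit position (so the 1st, 3rd, 5th, ... of the partial from the right).
  doubled (with −9 where >9): 8 9 1 8 6 8 4 → sum 44
  kept as-is: 3 5 2 6 3 6 7 → sum 32
Total = 44 + 32 = 76.
Check digit = (10 − (76 mod 10)) mod 10 = 4.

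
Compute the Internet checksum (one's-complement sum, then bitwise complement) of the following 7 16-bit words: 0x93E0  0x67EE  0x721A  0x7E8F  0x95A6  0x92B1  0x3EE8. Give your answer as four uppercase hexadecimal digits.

AC46

One's-complement addition (fold any carry out of bit 15 back into bit 0):
  0x93E0 + 0x67EE = 0x0FBCE
  0xFBCE + 0x721A = 0x16DE8 → wrap carry → 0x6DE9
  0x6DE9 + 0x7E8F = 0x0EC78
  0xEC78 + 0x95A6 = 0x1821E → wrap carry → 0x821F
  0x821F + 0x92B1 = 0x114D0 → wrap carry → 0x14D1
  0x14D1 + 0x3EE8 = 0x053B9
One's-complement sum = 0x53B9.
Checksum = ~0x53B9 & 0xFFFF = 0xAC46.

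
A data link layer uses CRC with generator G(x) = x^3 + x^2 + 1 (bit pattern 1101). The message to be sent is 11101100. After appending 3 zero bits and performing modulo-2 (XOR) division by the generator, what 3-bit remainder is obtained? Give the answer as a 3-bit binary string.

110

Append 3 zeros: 11101100000. Divide by 1101 (XOR where the leading bit is 1):
  pos 0: 1110 XOR 1101 = 0011
  pos 2: 1111 XOR 1101 = 0010
  pos 4: 1000 XOR 1101 = 0101
  pos 5: 1010 XOR 1101 = 0111
  pos 6: 1110 XOR 1101 = 0011
Remainder (last 3 bits) = 110. This is the CRC / FCS.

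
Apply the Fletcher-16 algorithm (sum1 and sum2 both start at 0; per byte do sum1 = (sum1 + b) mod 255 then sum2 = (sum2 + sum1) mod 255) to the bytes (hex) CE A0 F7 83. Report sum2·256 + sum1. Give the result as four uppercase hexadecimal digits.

Running sums (mod 255):
  after byte 0 (CE): sum1=206, sum2=206
  after byte 1 (A0): sum1=111, sum2=62
  after byte 2 (F7): sum1=103, sum2=165
  after byte 3 (83): sum1=234, sum2=144
Checksum = sum2·256 + sum1 = 144·256 + 234 = 37098 = 0x90EA.

90EA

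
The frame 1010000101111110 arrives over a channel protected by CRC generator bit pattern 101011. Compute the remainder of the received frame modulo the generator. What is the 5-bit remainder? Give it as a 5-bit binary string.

10011

Modulo-2 division of 1010000101111110 by 101011:
  pos 0: 101000 XOR 101011 = 000011
  pos 4: 110101 XOR 101011 = 011110
  pos 5: 111101 XOR 101011 = 010110
  pos 6: 101101 XOR 101011 = 000110
  pos 9: 110111 XOR 101011 = 011100
  pos 10: 111000 XOR 101011 = 010011
Remainder = 10011 (nonzero — an error is detected).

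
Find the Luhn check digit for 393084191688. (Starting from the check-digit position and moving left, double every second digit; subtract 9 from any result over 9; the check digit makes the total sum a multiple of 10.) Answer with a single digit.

0

Partial digits right→left: 8 8 6 1 9 1 4 8 0 3 9 3
Double every second digit counting from the check-digit position (so the 1st, 3rd, 5th, ... of the partial from the right).
  doubled (with −9 where >9): 7 3 9 8 0 9 → sum 36
  kept as-is: 8 1 1 8 3 3 → sum 24
Total = 36 + 24 = 60.
Check digit = (10 − (60 mod 10)) mod 10 = 0.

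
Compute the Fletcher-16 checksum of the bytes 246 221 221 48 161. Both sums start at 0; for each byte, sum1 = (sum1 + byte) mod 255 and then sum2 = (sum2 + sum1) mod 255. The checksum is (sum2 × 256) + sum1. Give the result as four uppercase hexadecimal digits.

E584

Running sums (mod 255):
  after byte 0 (246): sum1=246, sum2=246
  after byte 1 (221): sum1=212, sum2=203
  after byte 2 (221): sum1=178, sum2=126
  after byte 3 (48): sum1=226, sum2=97
  after byte 4 (161): sum1=132, sum2=229
Checksum = sum2·256 + sum1 = 229·256 + 132 = 58756 = 0xE584.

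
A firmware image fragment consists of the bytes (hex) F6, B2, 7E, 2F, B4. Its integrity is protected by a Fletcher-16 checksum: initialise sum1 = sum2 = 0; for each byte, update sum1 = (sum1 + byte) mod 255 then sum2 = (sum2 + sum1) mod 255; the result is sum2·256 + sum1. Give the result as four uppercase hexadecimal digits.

2C0C

Running sums (mod 255):
  after byte 0 (F6): sum1=246, sum2=246
  after byte 1 (B2): sum1=169, sum2=160
  after byte 2 (7E): sum1=40, sum2=200
  after byte 3 (2F): sum1=87, sum2=32
  after byte 4 (B4): sum1=12, sum2=44
Checksum = sum2·256 + sum1 = 44·256 + 12 = 11276 = 0x2C0C.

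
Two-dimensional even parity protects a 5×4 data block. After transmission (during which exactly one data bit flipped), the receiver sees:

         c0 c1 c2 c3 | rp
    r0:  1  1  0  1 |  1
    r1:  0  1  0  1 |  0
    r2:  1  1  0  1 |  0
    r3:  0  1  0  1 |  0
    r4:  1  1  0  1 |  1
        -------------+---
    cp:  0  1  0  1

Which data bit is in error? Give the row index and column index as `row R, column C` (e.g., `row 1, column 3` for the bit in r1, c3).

Recompute each row's even parity and compare to rp:
  r0: data parity 1, sent rp 1 → ok
  r1: data parity 0, sent rp 0 → ok
  r2: data parity 1, sent rp 0 → mismatch
  r3: data parity 0, sent rp 0 → ok
  r4: data parity 1, sent rp 1 → ok
Recompute each column's even parity and compare to cp:
  c0: data parity 1, sent cp 0 → mismatch
  c1: data parity 1, sent cp 1 → ok
  c2: data parity 0, sent cp 0 → ok
  c3: data parity 1, sent cp 1 → ok
Exactly one row (r2) and one column (c0) fail → the flipped bit is at their intersection.

row 2, column 0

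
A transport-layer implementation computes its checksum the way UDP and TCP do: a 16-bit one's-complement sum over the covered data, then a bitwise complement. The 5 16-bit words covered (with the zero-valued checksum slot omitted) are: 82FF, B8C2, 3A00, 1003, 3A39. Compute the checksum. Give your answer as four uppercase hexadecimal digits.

One's-complement addition (fold any carry out of bit 15 back into bit 0):
  0x82FF + 0xB8C2 = 0x13BC1 → wrap carry → 0x3BC2
  0x3BC2 + 0x3A00 = 0x075C2
  0x75C2 + 0x1003 = 0x085C5
  0x85C5 + 0x3A39 = 0x0BFFE
One's-complement sum = 0xBFFE.
Checksum = ~0xBFFE & 0xFFFF = 0x4001.

4001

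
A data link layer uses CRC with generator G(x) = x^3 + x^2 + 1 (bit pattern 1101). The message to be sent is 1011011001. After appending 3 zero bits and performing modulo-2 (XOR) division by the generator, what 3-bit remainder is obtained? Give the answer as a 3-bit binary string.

000

Append 3 zeros: 1011011001000. Divide by 1101 (XOR where the leading bit is 1):
  pos 0: 1011 XOR 1101 = 0110
  pos 1: 1100 XOR 1101 = 0001
  pos 4: 1110 XOR 1101 = 0011
  pos 6: 1101 XOR 1101 = 0000
Remainder (last 3 bits) = 000. This is the CRC / FCS.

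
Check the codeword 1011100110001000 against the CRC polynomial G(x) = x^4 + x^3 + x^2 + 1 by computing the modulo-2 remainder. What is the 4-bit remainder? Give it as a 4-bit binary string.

Modulo-2 division of 1011100110001000 by 11101:
  pos 0: 10111 XOR 11101 = 01010
  pos 1: 10100 XOR 11101 = 01001
  pos 2: 10010 XOR 11101 = 01111
  pos 3: 11111 XOR 11101 = 00010
  pos 6: 10100 XOR 11101 = 01001
  pos 7: 10010 XOR 11101 = 01111
  pos 8: 11111 XOR 11101 = 00010
  pos 11: 10000 XOR 11101 = 01101
Remainder = 1101 (nonzero — an error is detected).

1101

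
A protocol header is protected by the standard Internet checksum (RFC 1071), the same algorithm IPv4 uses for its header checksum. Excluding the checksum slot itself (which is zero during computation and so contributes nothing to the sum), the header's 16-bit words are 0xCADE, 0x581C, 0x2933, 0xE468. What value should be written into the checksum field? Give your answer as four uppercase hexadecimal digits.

CF68

One's-complement addition (fold any carry out of bit 15 back into bit 0):
  0xCADE + 0x581C = 0x122FA → wrap carry → 0x22FB
  0x22FB + 0x2933 = 0x04C2E
  0x4C2E + 0xE468 = 0x13096 → wrap carry → 0x3097
One's-complement sum = 0x3097.
Checksum = ~0x3097 & 0xFFFF = 0xCF68.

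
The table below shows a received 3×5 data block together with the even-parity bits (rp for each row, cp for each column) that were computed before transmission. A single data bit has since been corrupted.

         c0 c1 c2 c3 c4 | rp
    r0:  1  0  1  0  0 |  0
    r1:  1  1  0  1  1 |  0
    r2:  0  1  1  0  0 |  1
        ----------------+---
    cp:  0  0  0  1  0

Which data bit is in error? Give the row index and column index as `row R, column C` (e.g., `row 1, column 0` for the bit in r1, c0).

row 2, column 4

Recompute each row's even parity and compare to rp:
  r0: data parity 0, sent rp 0 → ok
  r1: data parity 0, sent rp 0 → ok
  r2: data parity 0, sent rp 1 → mismatch
Recompute each column's even parity and compare to cp:
  c0: data parity 0, sent cp 0 → ok
  c1: data parity 0, sent cp 0 → ok
  c2: data parity 0, sent cp 0 → ok
  c3: data parity 1, sent cp 1 → ok
  c4: data parity 1, sent cp 0 → mismatch
Exactly one row (r2) and one column (c4) fail → the flipped bit is at their intersection.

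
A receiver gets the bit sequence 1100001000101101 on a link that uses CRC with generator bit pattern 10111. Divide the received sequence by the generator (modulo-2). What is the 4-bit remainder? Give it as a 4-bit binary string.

Modulo-2 division of 1100001000101101 by 10111:
  pos 0: 11000 XOR 10111 = 01111
  pos 1: 11110 XOR 10111 = 01001
  pos 2: 10011 XOR 10111 = 00100
  pos 4: 10000 XOR 10111 = 00111
  pos 6: 11101 XOR 10111 = 01010
  pos 7: 10100 XOR 10111 = 00011
  pos 10: 11110 XOR 10111 = 01001
  pos 11: 10011 XOR 10111 = 00100
Remainder = 0100 (nonzero — an error is detected).

0100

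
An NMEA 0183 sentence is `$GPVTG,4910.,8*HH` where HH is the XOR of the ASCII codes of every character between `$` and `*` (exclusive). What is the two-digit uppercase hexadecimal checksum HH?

48

XOR the ASCII codes of the payload characters:
  'G' = 0x47 → acc = 0x47
  'P' = 0x50 → acc = 0x17
  'V' = 0x56 → acc = 0x41
  'T' = 0x54 → acc = 0x15
  'G' = 0x47 → acc = 0x52
  ',' = 0x2C → acc = 0x7E
  '4' = 0x34 → acc = 0x4A
  '9' = 0x39 → acc = 0x73
  '1' = 0x31 → acc = 0x42
  '0' = 0x30 → acc = 0x72
  '.' = 0x2E → acc = 0x5C
  ',' = 0x2C → acc = 0x70
  '8' = 0x38 → acc = 0x48
Checksum = 0x48.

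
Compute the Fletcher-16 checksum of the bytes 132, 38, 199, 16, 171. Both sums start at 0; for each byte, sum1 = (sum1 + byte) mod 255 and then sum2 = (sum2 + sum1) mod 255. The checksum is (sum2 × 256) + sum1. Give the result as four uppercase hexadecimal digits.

Running sums (mod 255):
  after byte 0 (132): sum1=132, sum2=132
  after byte 1 (38): sum1=170, sum2=47
  after byte 2 (199): sum1=114, sum2=161
  after byte 3 (16): sum1=130, sum2=36
  after byte 4 (171): sum1=46, sum2=82
Checksum = sum2·256 + sum1 = 82·256 + 46 = 21038 = 0x522E.

522E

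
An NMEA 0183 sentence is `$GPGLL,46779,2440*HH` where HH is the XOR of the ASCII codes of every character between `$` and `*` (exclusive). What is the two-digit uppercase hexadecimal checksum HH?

69

XOR the ASCII codes of the payload characters:
  'G' = 0x47 → acc = 0x47
  'P' = 0x50 → acc = 0x17
  'G' = 0x47 → acc = 0x50
  'L' = 0x4C → acc = 0x1C
  'L' = 0x4C → acc = 0x50
  ',' = 0x2C → acc = 0x7C
  '4' = 0x34 → acc = 0x48
  '6' = 0x36 → acc = 0x7E
  '7' = 0x37 → acc = 0x49
  '7' = 0x37 → acc = 0x7E
  '9' = 0x39 → acc = 0x47
  ',' = 0x2C → acc = 0x6B
  '2' = 0x32 → acc = 0x59
  '4' = 0x34 → acc = 0x6D
  '4' = 0x34 → acc = 0x59
  '0' = 0x30 → acc = 0x69
Checksum = 0x69.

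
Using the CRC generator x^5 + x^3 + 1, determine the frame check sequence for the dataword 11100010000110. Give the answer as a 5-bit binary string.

Append 5 zeros: 1110001000011000000. Divide by 101001 (XOR where the leading bit is 1):
  pos 0: 111000 XOR 101001 = 010001
  pos 1: 100011 XOR 101001 = 001010
  pos 3: 101000 XOR 101001 = 000001
  pos 8: 100110 XOR 101001 = 001111
  pos 10: 111100 XOR 101001 = 010101
  pos 11: 101010 XOR 101001 = 000011
Remainder (last 5 bits) = 01100. This is the CRC / FCS.

01100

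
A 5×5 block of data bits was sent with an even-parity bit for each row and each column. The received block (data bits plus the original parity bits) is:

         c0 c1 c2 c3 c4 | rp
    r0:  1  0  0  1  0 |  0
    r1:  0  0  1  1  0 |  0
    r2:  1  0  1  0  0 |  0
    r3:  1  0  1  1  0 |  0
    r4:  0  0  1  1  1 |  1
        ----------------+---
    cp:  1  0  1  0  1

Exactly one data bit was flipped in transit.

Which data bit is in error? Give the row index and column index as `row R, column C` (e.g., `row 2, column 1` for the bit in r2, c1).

row 3, column 2

Recompute each row's even parity and compare to rp:
  r0: data parity 0, sent rp 0 → ok
  r1: data parity 0, sent rp 0 → ok
  r2: data parity 0, sent rp 0 → ok
  r3: data parity 1, sent rp 0 → mismatch
  r4: data parity 1, sent rp 1 → ok
Recompute each column's even parity and compare to cp:
  c0: data parity 1, sent cp 1 → ok
  c1: data parity 0, sent cp 0 → ok
  c2: data parity 0, sent cp 1 → mismatch
  c3: data parity 0, sent cp 0 → ok
  c4: data parity 1, sent cp 1 → ok
Exactly one row (r3) and one column (c2) fail → the flipped bit is at their intersection.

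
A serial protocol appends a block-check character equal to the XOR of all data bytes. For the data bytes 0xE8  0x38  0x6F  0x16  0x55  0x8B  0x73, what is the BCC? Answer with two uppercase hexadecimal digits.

XOR the bytes together:
  start with 0xE8
  0xE8 ⊕ 0x38 = 0xD0
  0xD0 ⊕ 0x6F = 0xBF
  0xBF ⊕ 0x16 = 0xA9
  0xA9 ⊕ 0x55 = 0xFC
  0xFC ⊕ 0x8B = 0x77
  0x77 ⊕ 0x73 = 0x04

04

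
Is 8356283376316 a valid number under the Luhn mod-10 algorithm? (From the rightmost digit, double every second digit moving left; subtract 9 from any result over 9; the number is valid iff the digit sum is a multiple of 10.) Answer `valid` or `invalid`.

invalid

From the right, keep odd positions and double even positions (subtract 9 from any doubled value over 9):
  doubled (positions 2,4,...): 2 3 6 7 3 6 → sum 27
  kept (positions 1,3,...): 6 3 7 3 2 5 8 → sum 34
Total = 61.
61 mod 10 = 1, so the number is invalid.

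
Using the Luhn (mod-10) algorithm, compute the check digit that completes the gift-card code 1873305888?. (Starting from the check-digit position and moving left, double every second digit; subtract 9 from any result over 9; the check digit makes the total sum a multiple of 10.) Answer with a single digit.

Partial digits right→left: 8 8 8 5 0 3 3 7 8 1
Double every second digit counting from the check-digit position (so the 1st, 3rd, 5th, ... of the partial from the right).
  doubled (with −9 where >9): 7 7 0 6 7 → sum 27
  kept as-is: 8 5 3 7 1 → sum 24
Total = 27 + 24 = 51.
Check digit = (10 − (51 mod 10)) mod 10 = 9.

9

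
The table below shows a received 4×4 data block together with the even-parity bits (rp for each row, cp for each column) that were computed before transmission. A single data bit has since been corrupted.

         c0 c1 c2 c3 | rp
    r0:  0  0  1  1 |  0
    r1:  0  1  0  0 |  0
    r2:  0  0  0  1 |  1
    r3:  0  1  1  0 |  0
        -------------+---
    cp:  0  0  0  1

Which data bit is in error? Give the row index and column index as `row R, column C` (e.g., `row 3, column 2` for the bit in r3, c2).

Recompute each row's even parity and compare to rp:
  r0: data parity 0, sent rp 0 → ok
  r1: data parity 1, sent rp 0 → mismatch
  r2: data parity 1, sent rp 1 → ok
  r3: data parity 0, sent rp 0 → ok
Recompute each column's even parity and compare to cp:
  c0: data parity 0, sent cp 0 → ok
  c1: data parity 0, sent cp 0 → ok
  c2: data parity 0, sent cp 0 → ok
  c3: data parity 0, sent cp 1 → mismatch
Exactly one row (r1) and one column (c3) fail → the flipped bit is at their intersection.

row 1, column 3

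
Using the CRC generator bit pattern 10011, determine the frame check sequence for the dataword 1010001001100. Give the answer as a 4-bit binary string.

Append 4 zeros: 10100010011000000. Divide by 10011 (XOR where the leading bit is 1):
  pos 0: 10100 XOR 10011 = 00111
  pos 2: 11101 XOR 10011 = 01110
  pos 3: 11100 XOR 10011 = 01111
  pos 4: 11110 XOR 10011 = 01101
  pos 5: 11011 XOR 10011 = 01000
  pos 6: 10001 XOR 10011 = 00010
  pos 9: 10000 XOR 10011 = 00011
  pos 12: 11000 XOR 10011 = 01011
Remainder (last 4 bits) = 1011. This is the CRC / FCS.

1011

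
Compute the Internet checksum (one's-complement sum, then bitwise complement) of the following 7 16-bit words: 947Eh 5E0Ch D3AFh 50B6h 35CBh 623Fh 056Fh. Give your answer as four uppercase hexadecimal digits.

One's-complement addition (fold any carry out of bit 15 back into bit 0):
  0x947E + 0x5E0C = 0x0F28A
  0xF28A + 0xD3AF = 0x1C639 → wrap carry → 0xC63A
  0xC63A + 0x50B6 = 0x116F0 → wrap carry → 0x16F1
  0x16F1 + 0x35CB = 0x04CBC
  0x4CBC + 0x623F = 0x0AEFB
  0xAEFB + 0x056F = 0x0B46A
One's-complement sum = 0xB46A.
Checksum = ~0xB46A & 0xFFFF = 0x4B95.

4B95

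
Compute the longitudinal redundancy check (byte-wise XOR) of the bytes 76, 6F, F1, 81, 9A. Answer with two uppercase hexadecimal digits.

F3

XOR the bytes together:
  start with 0x76
  0x76 ⊕ 0x6F = 0x19
  0x19 ⊕ 0xF1 = 0xE8
  0xE8 ⊕ 0x81 = 0x69
  0x69 ⊕ 0x9A = 0xF3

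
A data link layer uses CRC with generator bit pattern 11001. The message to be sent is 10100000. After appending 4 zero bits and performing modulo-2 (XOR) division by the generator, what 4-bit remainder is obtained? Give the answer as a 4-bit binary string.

1000

Append 4 zeros: 101000000000. Divide by 11001 (XOR where the leading bit is 1):
  pos 0: 10100 XOR 11001 = 01101
  pos 1: 11010 XOR 11001 = 00011
  pos 4: 11000 XOR 11001 = 00001
Remainder (last 4 bits) = 1000. This is the CRC / FCS.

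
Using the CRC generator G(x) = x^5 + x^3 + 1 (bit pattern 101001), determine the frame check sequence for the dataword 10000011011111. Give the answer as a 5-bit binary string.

11001

Append 5 zeros: 1000001101111100000. Divide by 101001 (XOR where the leading bit is 1):
  pos 0: 100000 XOR 101001 = 001001
  pos 2: 100111 XOR 101001 = 001110
  pos 4: 111001 XOR 101001 = 010000
  pos 5: 100001 XOR 101001 = 001000
  pos 7: 100011 XOR 101001 = 001010
  pos 9: 101010 XOR 101001 = 000011
  pos 13: 110000 XOR 101001 = 011001
Remainder (last 5 bits) = 11001. This is the CRC / FCS.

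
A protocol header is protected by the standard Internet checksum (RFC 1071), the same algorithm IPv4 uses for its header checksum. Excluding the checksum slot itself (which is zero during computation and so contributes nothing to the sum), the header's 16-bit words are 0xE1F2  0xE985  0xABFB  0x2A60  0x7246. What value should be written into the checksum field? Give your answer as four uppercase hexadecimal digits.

One's-complement addition (fold any carry out of bit 15 back into bit 0):
  0xE1F2 + 0xE985 = 0x1CB77 → wrap carry → 0xCB78
  0xCB78 + 0xABFB = 0x17773 → wrap carry → 0x7774
  0x7774 + 0x2A60 = 0x0A1D4
  0xA1D4 + 0x7246 = 0x1141A → wrap carry → 0x141B
One's-complement sum = 0x141B.
Checksum = ~0x141B & 0xFFFF = 0xEBE4.

EBE4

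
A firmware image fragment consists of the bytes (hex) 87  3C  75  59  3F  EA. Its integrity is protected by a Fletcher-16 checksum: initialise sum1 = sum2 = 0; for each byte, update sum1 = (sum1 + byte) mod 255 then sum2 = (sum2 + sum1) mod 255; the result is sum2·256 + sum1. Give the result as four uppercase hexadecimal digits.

Running sums (mod 255):
  after byte 0 (87): sum1=135, sum2=135
  after byte 1 (3C): sum1=195, sum2=75
  after byte 2 (75): sum1=57, sum2=132
  after byte 3 (59): sum1=146, sum2=23
  after byte 4 (3F): sum1=209, sum2=232
  after byte 5 (EA): sum1=188, sum2=165
Checksum = sum2·256 + sum1 = 165·256 + 188 = 42428 = 0xA5BC.

A5BC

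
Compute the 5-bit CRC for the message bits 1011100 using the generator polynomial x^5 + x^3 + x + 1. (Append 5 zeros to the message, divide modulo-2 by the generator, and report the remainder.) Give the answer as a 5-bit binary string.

Append 5 zeros: 101110000000. Divide by 101011 (XOR where the leading bit is 1):
  pos 0: 101110 XOR 101011 = 000101
  pos 3: 101000 XOR 101011 = 000011
Remainder (last 5 bits) = 11000. This is the CRC / FCS.

11000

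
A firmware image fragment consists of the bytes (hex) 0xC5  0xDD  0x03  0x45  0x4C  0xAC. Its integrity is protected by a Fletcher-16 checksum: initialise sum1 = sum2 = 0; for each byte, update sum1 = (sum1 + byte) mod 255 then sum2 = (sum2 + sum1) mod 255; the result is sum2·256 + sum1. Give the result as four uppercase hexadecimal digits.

Running sums (mod 255):
  after byte 0 (0xC5): sum1=197, sum2=197
  after byte 1 (0xDD): sum1=163, sum2=105
  after byte 2 (0x03): sum1=166, sum2=16
  after byte 3 (0x45): sum1=235, sum2=251
  after byte 4 (0x4C): sum1=56, sum2=52
  after byte 5 (0xAC): sum1=228, sum2=25
Checksum = sum2·256 + sum1 = 25·256 + 228 = 6628 = 0x19E4.

19E4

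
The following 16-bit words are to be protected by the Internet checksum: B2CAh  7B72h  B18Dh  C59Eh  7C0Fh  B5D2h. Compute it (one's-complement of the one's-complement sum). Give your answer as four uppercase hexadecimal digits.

One's-complement addition (fold any carry out of bit 15 back into bit 0):
  0xB2CA + 0x7B72 = 0x12E3C → wrap carry → 0x2E3D
  0x2E3D + 0xB18D = 0x0DFCA
  0xDFCA + 0xC59E = 0x1A568 → wrap carry → 0xA569
  0xA569 + 0x7C0F = 0x12178 → wrap carry → 0x2179
  0x2179 + 0xB5D2 = 0x0D74B
One's-complement sum = 0xD74B.
Checksum = ~0xD74B & 0xFFFF = 0x28B4.

28B4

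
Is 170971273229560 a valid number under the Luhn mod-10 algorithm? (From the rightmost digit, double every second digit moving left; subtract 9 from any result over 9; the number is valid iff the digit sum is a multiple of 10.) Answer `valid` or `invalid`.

From the right, keep odd positions and double even positions (subtract 9 from any doubled value over 9):
  doubled (positions 2,4,...): 3 9 4 5 2 9 5 → sum 37
  kept (positions 1,3,...): 0 5 2 3 2 7 0 1 → sum 20
Total = 57.
57 mod 10 = 7, so the number is invalid.

invalid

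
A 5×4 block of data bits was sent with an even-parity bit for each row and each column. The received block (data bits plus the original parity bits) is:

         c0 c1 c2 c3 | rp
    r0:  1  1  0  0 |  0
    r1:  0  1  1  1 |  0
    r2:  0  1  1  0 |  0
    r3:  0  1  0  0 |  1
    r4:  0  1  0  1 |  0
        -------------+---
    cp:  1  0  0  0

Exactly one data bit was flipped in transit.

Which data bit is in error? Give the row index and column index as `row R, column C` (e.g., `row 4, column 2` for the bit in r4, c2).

row 1, column 1

Recompute each row's even parity and compare to rp:
  r0: data parity 0, sent rp 0 → ok
  r1: data parity 1, sent rp 0 → mismatch
  r2: data parity 0, sent rp 0 → ok
  r3: data parity 1, sent rp 1 → ok
  r4: data parity 0, sent rp 0 → ok
Recompute each column's even parity and compare to cp:
  c0: data parity 1, sent cp 1 → ok
  c1: data parity 1, sent cp 0 → mismatch
  c2: data parity 0, sent cp 0 → ok
  c3: data parity 0, sent cp 0 → ok
Exactly one row (r1) and one column (c1) fail → the flipped bit is at their intersection.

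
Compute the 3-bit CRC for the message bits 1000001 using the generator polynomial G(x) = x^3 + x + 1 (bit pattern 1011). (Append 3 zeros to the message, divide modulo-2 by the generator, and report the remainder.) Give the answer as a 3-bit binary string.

111

Append 3 zeros: 1000001000. Divide by 1011 (XOR where the leading bit is 1):
  pos 0: 1000 XOR 1011 = 0011
  pos 2: 1100 XOR 1011 = 0111
  pos 3: 1111 XOR 1011 = 0100
  pos 4: 1000 XOR 1011 = 0011
  pos 6: 1100 XOR 1011 = 0111
Remainder (last 3 bits) = 111. This is the CRC / FCS.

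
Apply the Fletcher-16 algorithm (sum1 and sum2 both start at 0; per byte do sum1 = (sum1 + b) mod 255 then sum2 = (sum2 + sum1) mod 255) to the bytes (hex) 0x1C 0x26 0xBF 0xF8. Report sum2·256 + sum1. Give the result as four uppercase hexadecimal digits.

Running sums (mod 255):
  after byte 0 (0x1C): sum1=28, sum2=28
  after byte 1 (0x26): sum1=66, sum2=94
  after byte 2 (0xBF): sum1=2, sum2=96
  after byte 3 (0xF8): sum1=250, sum2=91
Checksum = sum2·256 + sum1 = 91·256 + 250 = 23546 = 0x5BFA.

5BFA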